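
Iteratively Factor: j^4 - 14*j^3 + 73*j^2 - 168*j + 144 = (j - 4)*(j^3 - 10*j^2 + 33*j - 36) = (j - 4)*(j - 3)*(j^2 - 7*j + 12) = (j - 4)^2*(j - 3)*(j - 3)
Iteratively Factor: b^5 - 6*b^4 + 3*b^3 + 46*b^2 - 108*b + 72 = (b - 2)*(b^4 - 4*b^3 - 5*b^2 + 36*b - 36) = (b - 3)*(b - 2)*(b^3 - b^2 - 8*b + 12) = (b - 3)*(b - 2)*(b + 3)*(b^2 - 4*b + 4) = (b - 3)*(b - 2)^2*(b + 3)*(b - 2)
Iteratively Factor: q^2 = (q)*(q)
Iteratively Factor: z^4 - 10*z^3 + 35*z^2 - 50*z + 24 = (z - 3)*(z^3 - 7*z^2 + 14*z - 8) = (z - 3)*(z - 2)*(z^2 - 5*z + 4) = (z - 4)*(z - 3)*(z - 2)*(z - 1)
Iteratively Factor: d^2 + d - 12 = (d + 4)*(d - 3)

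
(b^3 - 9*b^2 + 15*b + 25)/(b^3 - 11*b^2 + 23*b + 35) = (b - 5)/(b - 7)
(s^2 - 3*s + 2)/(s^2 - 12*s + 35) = (s^2 - 3*s + 2)/(s^2 - 12*s + 35)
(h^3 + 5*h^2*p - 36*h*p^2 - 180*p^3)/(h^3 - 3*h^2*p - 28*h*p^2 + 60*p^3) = (-h - 6*p)/(-h + 2*p)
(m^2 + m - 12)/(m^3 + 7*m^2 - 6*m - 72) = 1/(m + 6)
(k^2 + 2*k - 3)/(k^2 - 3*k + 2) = (k + 3)/(k - 2)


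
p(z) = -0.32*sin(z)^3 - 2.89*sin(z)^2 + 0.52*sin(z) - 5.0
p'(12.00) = 2.82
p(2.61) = -5.52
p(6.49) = -5.02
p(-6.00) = -5.09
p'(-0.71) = 2.94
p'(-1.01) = 2.51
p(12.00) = -6.06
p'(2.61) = 2.29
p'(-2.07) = -2.32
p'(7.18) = -2.86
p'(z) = -0.96*sin(z)^2*cos(z) - 5.78*sin(z)*cos(z) + 0.52*cos(z)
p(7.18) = -6.51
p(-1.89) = -7.83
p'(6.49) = -0.69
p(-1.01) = -7.32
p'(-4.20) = 2.57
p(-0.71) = -6.48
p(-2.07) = -7.47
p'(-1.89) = -1.61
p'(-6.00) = -1.12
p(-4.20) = -6.95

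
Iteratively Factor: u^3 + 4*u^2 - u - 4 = (u - 1)*(u^2 + 5*u + 4) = (u - 1)*(u + 4)*(u + 1)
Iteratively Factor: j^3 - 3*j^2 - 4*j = (j + 1)*(j^2 - 4*j) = j*(j + 1)*(j - 4)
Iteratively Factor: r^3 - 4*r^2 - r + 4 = (r - 4)*(r^2 - 1) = (r - 4)*(r + 1)*(r - 1)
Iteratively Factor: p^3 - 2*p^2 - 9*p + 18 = (p - 2)*(p^2 - 9) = (p - 3)*(p - 2)*(p + 3)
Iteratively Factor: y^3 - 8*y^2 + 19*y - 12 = (y - 1)*(y^2 - 7*y + 12) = (y - 4)*(y - 1)*(y - 3)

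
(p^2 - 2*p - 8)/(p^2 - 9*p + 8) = (p^2 - 2*p - 8)/(p^2 - 9*p + 8)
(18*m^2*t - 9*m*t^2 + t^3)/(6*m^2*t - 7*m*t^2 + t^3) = (-3*m + t)/(-m + t)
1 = 1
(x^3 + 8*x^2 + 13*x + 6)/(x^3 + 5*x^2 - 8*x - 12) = (x + 1)/(x - 2)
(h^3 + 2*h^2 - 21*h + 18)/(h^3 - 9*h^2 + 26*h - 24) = (h^2 + 5*h - 6)/(h^2 - 6*h + 8)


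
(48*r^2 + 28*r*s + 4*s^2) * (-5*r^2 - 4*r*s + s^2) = -240*r^4 - 332*r^3*s - 84*r^2*s^2 + 12*r*s^3 + 4*s^4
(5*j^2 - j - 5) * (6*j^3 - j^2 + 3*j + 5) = 30*j^5 - 11*j^4 - 14*j^3 + 27*j^2 - 20*j - 25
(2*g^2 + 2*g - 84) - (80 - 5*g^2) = 7*g^2 + 2*g - 164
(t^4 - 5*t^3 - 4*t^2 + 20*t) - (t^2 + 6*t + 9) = t^4 - 5*t^3 - 5*t^2 + 14*t - 9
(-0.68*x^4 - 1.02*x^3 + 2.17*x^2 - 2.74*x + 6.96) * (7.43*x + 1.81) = -5.0524*x^5 - 8.8094*x^4 + 14.2769*x^3 - 16.4305*x^2 + 46.7534*x + 12.5976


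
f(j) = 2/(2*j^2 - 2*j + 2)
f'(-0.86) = 0.40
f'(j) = 2*(2 - 4*j)/(2*j^2 - 2*j + 2)^2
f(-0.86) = 0.38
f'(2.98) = -0.10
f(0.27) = 1.25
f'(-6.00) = 0.01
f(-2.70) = 0.09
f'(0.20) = 0.85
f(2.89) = 0.15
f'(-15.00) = 0.00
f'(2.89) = -0.11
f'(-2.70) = 0.05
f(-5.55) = 0.03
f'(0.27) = 0.71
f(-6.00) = 0.02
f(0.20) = 1.19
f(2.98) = 0.14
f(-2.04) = 0.14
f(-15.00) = 0.00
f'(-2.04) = 0.10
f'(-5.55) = 0.01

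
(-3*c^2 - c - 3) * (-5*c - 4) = 15*c^3 + 17*c^2 + 19*c + 12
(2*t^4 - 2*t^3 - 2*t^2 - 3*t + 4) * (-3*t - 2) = -6*t^5 + 2*t^4 + 10*t^3 + 13*t^2 - 6*t - 8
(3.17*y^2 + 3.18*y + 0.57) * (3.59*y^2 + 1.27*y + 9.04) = 11.3803*y^4 + 15.4421*y^3 + 34.7417*y^2 + 29.4711*y + 5.1528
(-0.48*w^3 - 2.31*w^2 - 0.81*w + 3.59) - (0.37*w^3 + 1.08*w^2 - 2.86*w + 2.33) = -0.85*w^3 - 3.39*w^2 + 2.05*w + 1.26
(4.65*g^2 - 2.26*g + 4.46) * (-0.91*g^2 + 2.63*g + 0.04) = -4.2315*g^4 + 14.2861*g^3 - 9.8164*g^2 + 11.6394*g + 0.1784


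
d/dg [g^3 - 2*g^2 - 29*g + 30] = 3*g^2 - 4*g - 29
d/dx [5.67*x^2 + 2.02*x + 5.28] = 11.34*x + 2.02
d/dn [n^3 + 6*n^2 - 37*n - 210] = 3*n^2 + 12*n - 37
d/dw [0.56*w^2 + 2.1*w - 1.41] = 1.12*w + 2.1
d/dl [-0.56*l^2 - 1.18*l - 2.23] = -1.12*l - 1.18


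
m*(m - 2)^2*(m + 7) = m^4 + 3*m^3 - 24*m^2 + 28*m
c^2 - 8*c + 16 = (c - 4)^2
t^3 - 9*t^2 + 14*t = t*(t - 7)*(t - 2)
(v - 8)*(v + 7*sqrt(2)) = v^2 - 8*v + 7*sqrt(2)*v - 56*sqrt(2)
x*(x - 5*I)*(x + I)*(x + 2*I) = x^4 - 2*I*x^3 + 13*x^2 + 10*I*x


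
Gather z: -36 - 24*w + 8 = -24*w - 28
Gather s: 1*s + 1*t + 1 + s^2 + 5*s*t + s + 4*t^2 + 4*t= s^2 + s*(5*t + 2) + 4*t^2 + 5*t + 1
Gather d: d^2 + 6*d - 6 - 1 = d^2 + 6*d - 7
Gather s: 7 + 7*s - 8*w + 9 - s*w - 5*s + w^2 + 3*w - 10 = s*(2 - w) + w^2 - 5*w + 6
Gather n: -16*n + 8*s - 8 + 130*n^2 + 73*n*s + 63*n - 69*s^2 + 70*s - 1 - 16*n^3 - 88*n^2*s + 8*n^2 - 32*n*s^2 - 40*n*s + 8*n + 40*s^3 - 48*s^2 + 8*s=-16*n^3 + n^2*(138 - 88*s) + n*(-32*s^2 + 33*s + 55) + 40*s^3 - 117*s^2 + 86*s - 9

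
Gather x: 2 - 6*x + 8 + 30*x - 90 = 24*x - 80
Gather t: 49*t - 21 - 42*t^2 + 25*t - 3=-42*t^2 + 74*t - 24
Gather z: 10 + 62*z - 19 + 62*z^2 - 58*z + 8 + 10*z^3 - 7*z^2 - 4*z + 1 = 10*z^3 + 55*z^2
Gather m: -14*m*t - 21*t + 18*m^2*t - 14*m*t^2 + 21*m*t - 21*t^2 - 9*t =18*m^2*t + m*(-14*t^2 + 7*t) - 21*t^2 - 30*t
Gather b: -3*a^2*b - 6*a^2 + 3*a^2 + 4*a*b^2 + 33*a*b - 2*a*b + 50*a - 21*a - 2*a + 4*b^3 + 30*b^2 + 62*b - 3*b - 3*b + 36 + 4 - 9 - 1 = -3*a^2 + 27*a + 4*b^3 + b^2*(4*a + 30) + b*(-3*a^2 + 31*a + 56) + 30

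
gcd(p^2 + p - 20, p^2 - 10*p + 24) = p - 4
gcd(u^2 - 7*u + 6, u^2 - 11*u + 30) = u - 6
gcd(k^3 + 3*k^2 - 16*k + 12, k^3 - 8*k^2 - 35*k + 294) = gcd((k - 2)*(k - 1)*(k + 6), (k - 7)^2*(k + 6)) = k + 6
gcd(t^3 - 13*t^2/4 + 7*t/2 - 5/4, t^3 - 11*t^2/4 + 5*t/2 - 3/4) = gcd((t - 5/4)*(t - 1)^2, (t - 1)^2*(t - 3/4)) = t^2 - 2*t + 1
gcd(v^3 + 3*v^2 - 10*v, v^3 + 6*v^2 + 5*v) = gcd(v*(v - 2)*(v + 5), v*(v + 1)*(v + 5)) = v^2 + 5*v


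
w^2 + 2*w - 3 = (w - 1)*(w + 3)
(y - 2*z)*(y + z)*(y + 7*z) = y^3 + 6*y^2*z - 9*y*z^2 - 14*z^3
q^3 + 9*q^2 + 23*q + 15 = (q + 1)*(q + 3)*(q + 5)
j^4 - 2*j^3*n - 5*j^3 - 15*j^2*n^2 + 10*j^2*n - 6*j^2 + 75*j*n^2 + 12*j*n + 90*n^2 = (j - 6)*(j + 1)*(j - 5*n)*(j + 3*n)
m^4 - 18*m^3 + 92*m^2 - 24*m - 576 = (m - 8)*(m - 6)^2*(m + 2)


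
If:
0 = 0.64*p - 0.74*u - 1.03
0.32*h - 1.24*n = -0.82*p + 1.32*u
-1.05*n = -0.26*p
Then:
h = 2.2715587797619*u - 2.57978980654762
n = 0.286309523809524*u + 0.398511904761905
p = 1.15625*u + 1.609375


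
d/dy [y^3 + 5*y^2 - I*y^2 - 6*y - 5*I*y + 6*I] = 3*y^2 + 2*y*(5 - I) - 6 - 5*I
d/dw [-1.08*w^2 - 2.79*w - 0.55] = -2.16*w - 2.79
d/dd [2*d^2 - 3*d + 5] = 4*d - 3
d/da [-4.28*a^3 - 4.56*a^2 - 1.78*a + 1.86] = -12.84*a^2 - 9.12*a - 1.78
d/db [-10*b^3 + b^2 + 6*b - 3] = -30*b^2 + 2*b + 6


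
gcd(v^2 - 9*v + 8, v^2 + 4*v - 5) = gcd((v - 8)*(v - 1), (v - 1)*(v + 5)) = v - 1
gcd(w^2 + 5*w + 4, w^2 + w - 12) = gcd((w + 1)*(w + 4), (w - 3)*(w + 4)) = w + 4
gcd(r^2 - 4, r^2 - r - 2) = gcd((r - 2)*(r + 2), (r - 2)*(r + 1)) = r - 2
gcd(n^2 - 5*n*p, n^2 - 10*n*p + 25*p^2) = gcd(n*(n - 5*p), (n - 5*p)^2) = -n + 5*p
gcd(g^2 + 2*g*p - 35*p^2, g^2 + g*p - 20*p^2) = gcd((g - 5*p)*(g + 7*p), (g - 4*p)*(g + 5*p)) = 1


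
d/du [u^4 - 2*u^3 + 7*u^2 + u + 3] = 4*u^3 - 6*u^2 + 14*u + 1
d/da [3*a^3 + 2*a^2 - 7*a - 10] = 9*a^2 + 4*a - 7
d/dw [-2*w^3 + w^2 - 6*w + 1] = -6*w^2 + 2*w - 6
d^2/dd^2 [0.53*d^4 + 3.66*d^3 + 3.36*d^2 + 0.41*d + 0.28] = 6.36*d^2 + 21.96*d + 6.72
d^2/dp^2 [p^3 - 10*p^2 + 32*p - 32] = 6*p - 20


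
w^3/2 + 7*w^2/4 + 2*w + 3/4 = (w/2 + 1/2)*(w + 1)*(w + 3/2)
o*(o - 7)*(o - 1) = o^3 - 8*o^2 + 7*o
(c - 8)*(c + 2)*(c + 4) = c^3 - 2*c^2 - 40*c - 64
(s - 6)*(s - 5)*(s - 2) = s^3 - 13*s^2 + 52*s - 60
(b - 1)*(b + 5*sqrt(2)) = b^2 - b + 5*sqrt(2)*b - 5*sqrt(2)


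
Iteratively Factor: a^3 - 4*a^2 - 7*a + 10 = (a - 5)*(a^2 + a - 2) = (a - 5)*(a - 1)*(a + 2)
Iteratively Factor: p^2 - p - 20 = (p + 4)*(p - 5)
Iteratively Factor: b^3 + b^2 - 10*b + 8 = (b + 4)*(b^2 - 3*b + 2) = (b - 2)*(b + 4)*(b - 1)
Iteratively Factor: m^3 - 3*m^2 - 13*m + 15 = (m - 1)*(m^2 - 2*m - 15) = (m - 5)*(m - 1)*(m + 3)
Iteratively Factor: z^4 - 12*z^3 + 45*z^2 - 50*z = (z - 5)*(z^3 - 7*z^2 + 10*z) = (z - 5)*(z - 2)*(z^2 - 5*z) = (z - 5)^2*(z - 2)*(z)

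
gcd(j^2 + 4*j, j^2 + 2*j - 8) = j + 4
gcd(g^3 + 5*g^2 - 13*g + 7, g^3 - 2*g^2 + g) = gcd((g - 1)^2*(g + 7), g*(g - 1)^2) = g^2 - 2*g + 1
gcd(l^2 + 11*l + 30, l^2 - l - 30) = l + 5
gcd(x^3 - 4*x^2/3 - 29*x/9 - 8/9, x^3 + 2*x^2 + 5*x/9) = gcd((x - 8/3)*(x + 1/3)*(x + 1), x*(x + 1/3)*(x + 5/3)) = x + 1/3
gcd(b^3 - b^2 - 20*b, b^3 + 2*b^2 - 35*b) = b^2 - 5*b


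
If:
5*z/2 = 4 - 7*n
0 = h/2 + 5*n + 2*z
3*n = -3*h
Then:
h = -32/11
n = 32/11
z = -72/11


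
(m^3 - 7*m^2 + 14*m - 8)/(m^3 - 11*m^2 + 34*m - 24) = (m - 2)/(m - 6)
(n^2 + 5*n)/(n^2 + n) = (n + 5)/(n + 1)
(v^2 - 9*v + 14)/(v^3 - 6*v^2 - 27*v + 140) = (v - 2)/(v^2 + v - 20)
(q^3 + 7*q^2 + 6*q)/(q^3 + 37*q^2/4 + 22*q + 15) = 4*q*(q + 1)/(4*q^2 + 13*q + 10)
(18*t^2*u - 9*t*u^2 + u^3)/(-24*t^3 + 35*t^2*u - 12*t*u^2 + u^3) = u*(-6*t + u)/(8*t^2 - 9*t*u + u^2)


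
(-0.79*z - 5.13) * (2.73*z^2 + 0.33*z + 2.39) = -2.1567*z^3 - 14.2656*z^2 - 3.581*z - 12.2607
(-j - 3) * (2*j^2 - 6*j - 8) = -2*j^3 + 26*j + 24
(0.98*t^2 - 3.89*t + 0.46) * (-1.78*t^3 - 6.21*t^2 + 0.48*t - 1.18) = -1.7444*t^5 + 0.8384*t^4 + 23.8085*t^3 - 5.8802*t^2 + 4.811*t - 0.5428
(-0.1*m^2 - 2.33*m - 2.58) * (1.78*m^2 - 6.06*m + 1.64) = -0.178*m^4 - 3.5414*m^3 + 9.3634*m^2 + 11.8136*m - 4.2312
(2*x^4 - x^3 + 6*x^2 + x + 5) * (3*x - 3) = 6*x^5 - 9*x^4 + 21*x^3 - 15*x^2 + 12*x - 15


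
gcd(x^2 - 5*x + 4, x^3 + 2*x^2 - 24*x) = x - 4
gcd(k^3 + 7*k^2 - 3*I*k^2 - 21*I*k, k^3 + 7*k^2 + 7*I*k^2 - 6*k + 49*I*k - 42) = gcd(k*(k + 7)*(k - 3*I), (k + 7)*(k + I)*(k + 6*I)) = k + 7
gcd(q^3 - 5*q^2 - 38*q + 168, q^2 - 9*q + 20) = q - 4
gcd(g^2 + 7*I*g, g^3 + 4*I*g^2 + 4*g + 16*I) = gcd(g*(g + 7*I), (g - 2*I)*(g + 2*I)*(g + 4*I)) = 1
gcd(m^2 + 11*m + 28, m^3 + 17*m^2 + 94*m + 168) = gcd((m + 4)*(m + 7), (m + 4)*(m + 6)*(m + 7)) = m^2 + 11*m + 28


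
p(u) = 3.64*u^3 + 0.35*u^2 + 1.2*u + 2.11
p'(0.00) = 1.20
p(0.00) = 2.11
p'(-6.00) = 390.12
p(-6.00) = -778.73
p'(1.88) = 41.11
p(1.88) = 29.79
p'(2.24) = 57.56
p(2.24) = 47.47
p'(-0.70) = 6.06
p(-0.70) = 0.19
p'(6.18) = 422.59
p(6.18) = 882.04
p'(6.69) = 494.62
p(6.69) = 1115.69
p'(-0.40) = 2.67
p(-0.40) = 1.45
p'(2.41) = 66.31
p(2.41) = 57.99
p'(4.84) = 260.40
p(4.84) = 428.82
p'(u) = 10.92*u^2 + 0.7*u + 1.2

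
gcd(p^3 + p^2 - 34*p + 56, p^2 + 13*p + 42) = p + 7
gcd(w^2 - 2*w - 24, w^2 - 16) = w + 4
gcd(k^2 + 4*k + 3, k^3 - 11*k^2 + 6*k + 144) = k + 3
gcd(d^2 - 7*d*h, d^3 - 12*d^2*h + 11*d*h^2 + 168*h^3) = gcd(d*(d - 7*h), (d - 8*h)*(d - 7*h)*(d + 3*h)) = d - 7*h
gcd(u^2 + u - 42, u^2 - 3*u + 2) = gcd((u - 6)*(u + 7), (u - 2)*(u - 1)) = 1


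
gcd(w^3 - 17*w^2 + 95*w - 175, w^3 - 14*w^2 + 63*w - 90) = w - 5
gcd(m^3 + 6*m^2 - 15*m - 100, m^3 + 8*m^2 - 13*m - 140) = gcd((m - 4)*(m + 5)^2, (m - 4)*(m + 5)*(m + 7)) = m^2 + m - 20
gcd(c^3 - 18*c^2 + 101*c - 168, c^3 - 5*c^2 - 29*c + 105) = c^2 - 10*c + 21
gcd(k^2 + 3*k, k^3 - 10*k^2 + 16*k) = k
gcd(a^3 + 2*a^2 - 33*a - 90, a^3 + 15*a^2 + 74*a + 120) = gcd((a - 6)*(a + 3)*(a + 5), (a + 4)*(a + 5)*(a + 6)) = a + 5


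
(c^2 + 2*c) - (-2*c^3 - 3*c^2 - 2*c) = 2*c^3 + 4*c^2 + 4*c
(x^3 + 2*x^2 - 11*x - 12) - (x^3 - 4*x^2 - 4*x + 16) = 6*x^2 - 7*x - 28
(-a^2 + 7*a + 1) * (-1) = a^2 - 7*a - 1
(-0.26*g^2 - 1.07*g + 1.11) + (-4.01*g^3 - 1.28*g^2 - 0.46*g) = -4.01*g^3 - 1.54*g^2 - 1.53*g + 1.11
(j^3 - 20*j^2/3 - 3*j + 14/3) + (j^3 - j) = 2*j^3 - 20*j^2/3 - 4*j + 14/3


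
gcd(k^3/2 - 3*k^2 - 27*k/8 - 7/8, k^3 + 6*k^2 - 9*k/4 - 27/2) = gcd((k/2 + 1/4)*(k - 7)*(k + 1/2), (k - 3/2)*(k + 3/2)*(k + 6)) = 1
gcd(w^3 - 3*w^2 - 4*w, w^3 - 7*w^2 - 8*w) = w^2 + w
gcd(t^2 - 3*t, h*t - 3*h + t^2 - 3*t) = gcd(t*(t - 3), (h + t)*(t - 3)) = t - 3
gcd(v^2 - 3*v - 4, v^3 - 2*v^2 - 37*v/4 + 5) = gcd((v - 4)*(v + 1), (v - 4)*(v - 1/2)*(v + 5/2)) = v - 4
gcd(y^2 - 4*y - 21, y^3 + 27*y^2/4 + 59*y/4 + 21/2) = y + 3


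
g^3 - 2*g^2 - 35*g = g*(g - 7)*(g + 5)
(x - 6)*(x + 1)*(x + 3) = x^3 - 2*x^2 - 21*x - 18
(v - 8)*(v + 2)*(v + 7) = v^3 + v^2 - 58*v - 112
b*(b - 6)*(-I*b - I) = -I*b^3 + 5*I*b^2 + 6*I*b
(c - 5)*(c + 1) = c^2 - 4*c - 5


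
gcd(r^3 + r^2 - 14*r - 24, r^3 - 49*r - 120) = r + 3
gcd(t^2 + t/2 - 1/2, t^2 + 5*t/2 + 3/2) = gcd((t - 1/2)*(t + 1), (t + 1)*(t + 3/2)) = t + 1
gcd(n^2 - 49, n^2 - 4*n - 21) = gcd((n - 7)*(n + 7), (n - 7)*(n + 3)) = n - 7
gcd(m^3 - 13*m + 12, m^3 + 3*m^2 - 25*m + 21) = m^2 - 4*m + 3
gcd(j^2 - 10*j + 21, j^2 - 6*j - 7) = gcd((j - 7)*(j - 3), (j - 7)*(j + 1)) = j - 7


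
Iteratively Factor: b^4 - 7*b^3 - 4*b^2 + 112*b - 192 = (b - 4)*(b^3 - 3*b^2 - 16*b + 48) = (b - 4)*(b + 4)*(b^2 - 7*b + 12) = (b - 4)*(b - 3)*(b + 4)*(b - 4)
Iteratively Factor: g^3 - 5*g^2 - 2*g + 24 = (g + 2)*(g^2 - 7*g + 12) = (g - 3)*(g + 2)*(g - 4)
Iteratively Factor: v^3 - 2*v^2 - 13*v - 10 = (v - 5)*(v^2 + 3*v + 2) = (v - 5)*(v + 2)*(v + 1)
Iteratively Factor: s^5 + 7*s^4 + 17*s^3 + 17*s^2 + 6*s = (s + 2)*(s^4 + 5*s^3 + 7*s^2 + 3*s) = s*(s + 2)*(s^3 + 5*s^2 + 7*s + 3) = s*(s + 1)*(s + 2)*(s^2 + 4*s + 3) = s*(s + 1)*(s + 2)*(s + 3)*(s + 1)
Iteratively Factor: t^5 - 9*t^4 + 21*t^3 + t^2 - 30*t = (t - 2)*(t^4 - 7*t^3 + 7*t^2 + 15*t) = (t - 2)*(t + 1)*(t^3 - 8*t^2 + 15*t) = (t - 5)*(t - 2)*(t + 1)*(t^2 - 3*t) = t*(t - 5)*(t - 2)*(t + 1)*(t - 3)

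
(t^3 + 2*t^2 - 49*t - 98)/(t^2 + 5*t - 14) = (t^2 - 5*t - 14)/(t - 2)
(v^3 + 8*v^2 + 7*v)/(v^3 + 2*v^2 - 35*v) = (v + 1)/(v - 5)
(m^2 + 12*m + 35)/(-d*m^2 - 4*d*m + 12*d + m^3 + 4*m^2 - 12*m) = (-m^2 - 12*m - 35)/(d*m^2 + 4*d*m - 12*d - m^3 - 4*m^2 + 12*m)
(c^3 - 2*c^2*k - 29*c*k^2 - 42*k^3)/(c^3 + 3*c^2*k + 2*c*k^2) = (c^2 - 4*c*k - 21*k^2)/(c*(c + k))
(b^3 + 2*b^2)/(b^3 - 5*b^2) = (b + 2)/(b - 5)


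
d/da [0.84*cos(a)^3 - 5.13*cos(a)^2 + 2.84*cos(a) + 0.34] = (-2.52*cos(a)^2 + 10.26*cos(a) - 2.84)*sin(a)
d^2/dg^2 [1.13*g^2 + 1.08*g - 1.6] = 2.26000000000000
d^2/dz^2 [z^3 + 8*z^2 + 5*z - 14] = 6*z + 16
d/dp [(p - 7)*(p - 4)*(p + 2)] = 3*p^2 - 18*p + 6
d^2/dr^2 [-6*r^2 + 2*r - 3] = -12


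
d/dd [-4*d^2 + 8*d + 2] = 8 - 8*d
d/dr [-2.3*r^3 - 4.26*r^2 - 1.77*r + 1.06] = -6.9*r^2 - 8.52*r - 1.77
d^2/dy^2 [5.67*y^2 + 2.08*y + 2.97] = 11.3400000000000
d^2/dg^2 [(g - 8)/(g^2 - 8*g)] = 2/g^3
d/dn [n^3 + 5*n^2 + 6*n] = 3*n^2 + 10*n + 6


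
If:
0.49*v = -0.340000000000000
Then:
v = -0.69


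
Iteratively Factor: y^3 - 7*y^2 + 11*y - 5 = (y - 1)*(y^2 - 6*y + 5) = (y - 1)^2*(y - 5)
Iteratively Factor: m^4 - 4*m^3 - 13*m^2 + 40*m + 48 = (m - 4)*(m^3 - 13*m - 12) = (m - 4)*(m + 1)*(m^2 - m - 12) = (m - 4)^2*(m + 1)*(m + 3)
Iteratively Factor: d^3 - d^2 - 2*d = (d + 1)*(d^2 - 2*d) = d*(d + 1)*(d - 2)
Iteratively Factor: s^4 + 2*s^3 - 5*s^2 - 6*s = (s - 2)*(s^3 + 4*s^2 + 3*s) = (s - 2)*(s + 3)*(s^2 + s) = (s - 2)*(s + 1)*(s + 3)*(s)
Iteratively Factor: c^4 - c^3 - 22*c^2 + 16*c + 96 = (c - 4)*(c^3 + 3*c^2 - 10*c - 24) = (c - 4)*(c + 4)*(c^2 - c - 6) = (c - 4)*(c - 3)*(c + 4)*(c + 2)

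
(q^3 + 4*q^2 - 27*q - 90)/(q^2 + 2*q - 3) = (q^2 + q - 30)/(q - 1)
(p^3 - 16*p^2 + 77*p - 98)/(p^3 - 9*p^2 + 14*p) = (p - 7)/p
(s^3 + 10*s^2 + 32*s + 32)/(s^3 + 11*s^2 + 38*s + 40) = (s + 4)/(s + 5)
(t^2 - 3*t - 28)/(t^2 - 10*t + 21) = (t + 4)/(t - 3)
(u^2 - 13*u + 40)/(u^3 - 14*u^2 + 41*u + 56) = (u - 5)/(u^2 - 6*u - 7)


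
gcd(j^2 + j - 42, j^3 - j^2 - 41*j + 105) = j + 7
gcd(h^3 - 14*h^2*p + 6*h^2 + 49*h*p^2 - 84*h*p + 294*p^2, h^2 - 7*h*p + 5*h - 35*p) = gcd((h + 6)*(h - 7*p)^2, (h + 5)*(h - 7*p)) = -h + 7*p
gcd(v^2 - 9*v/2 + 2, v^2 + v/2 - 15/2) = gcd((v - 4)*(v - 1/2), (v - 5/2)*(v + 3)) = 1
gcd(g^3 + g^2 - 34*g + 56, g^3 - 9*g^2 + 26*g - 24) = g^2 - 6*g + 8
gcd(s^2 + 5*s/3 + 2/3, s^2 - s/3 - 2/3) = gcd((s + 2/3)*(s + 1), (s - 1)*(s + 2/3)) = s + 2/3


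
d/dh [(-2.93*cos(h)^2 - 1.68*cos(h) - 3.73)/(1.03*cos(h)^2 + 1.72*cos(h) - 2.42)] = (3.3092*cos(h)^2 - 21.865*cos(h) - 10.4812)*sin(h)/(1.0609*cos(h)^4 + 3.5432*cos(h)^3 - 2.0268*cos(h)^2 - 8.3248*cos(h) + 5.8564)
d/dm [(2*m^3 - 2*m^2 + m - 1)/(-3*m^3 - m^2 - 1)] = (-8*m^4 + 6*m^3 - 14*m^2 + 2*m - 1)/(9*m^6 + 6*m^5 + m^4 + 6*m^3 + 2*m^2 + 1)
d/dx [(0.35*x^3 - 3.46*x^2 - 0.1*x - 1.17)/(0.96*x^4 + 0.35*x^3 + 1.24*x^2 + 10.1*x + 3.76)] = (-0.336*x^6 + 6.6432*x^5 + 1.933*x^4 + 11.6328*x^3 - 29.6455*x^2 - 23.1176*x + 11.441)/(0.9216*x^8 + 0.672*x^7 + 2.5033*x^6 + 20.26*x^5 + 15.8268*x^4 + 27.68*x^3 + 111.3348*x^2 + 75.952*x + 14.1376)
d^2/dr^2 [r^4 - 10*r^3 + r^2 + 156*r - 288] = 12*r^2 - 60*r + 2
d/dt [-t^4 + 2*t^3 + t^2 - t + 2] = -4*t^3 + 6*t^2 + 2*t - 1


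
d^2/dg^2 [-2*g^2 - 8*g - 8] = -4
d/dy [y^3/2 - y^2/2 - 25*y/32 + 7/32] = 3*y^2/2 - y - 25/32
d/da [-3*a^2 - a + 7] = -6*a - 1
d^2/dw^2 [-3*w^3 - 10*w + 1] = -18*w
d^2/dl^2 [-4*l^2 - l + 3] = -8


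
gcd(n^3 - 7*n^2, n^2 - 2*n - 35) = n - 7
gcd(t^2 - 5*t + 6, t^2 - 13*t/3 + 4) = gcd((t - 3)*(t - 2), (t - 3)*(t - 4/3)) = t - 3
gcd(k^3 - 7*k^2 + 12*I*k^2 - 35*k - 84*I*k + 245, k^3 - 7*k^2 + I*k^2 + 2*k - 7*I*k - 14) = k - 7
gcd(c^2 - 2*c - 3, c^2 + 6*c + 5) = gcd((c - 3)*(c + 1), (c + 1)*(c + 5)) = c + 1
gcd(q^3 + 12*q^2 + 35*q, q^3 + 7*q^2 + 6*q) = q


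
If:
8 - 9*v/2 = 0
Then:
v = 16/9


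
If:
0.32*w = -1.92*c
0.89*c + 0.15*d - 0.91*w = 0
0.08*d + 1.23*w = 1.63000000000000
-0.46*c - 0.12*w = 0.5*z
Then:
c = -0.15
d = 6.41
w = 0.91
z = -0.08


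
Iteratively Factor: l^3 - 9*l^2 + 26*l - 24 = (l - 4)*(l^2 - 5*l + 6) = (l - 4)*(l - 3)*(l - 2)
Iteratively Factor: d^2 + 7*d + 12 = (d + 4)*(d + 3)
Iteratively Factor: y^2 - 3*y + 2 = (y - 1)*(y - 2)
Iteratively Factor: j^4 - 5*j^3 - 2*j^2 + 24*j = (j - 3)*(j^3 - 2*j^2 - 8*j) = (j - 3)*(j + 2)*(j^2 - 4*j) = j*(j - 3)*(j + 2)*(j - 4)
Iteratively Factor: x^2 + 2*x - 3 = (x - 1)*(x + 3)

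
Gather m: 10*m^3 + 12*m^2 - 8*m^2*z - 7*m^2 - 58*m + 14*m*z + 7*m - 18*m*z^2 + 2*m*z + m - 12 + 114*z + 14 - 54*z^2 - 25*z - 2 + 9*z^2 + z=10*m^3 + m^2*(5 - 8*z) + m*(-18*z^2 + 16*z - 50) - 45*z^2 + 90*z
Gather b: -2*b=-2*b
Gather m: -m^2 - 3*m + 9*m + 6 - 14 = -m^2 + 6*m - 8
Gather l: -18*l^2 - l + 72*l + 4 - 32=-18*l^2 + 71*l - 28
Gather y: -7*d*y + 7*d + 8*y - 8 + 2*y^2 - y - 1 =7*d + 2*y^2 + y*(7 - 7*d) - 9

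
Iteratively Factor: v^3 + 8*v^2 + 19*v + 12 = (v + 4)*(v^2 + 4*v + 3) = (v + 1)*(v + 4)*(v + 3)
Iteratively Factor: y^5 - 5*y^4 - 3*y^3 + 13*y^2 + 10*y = (y + 1)*(y^4 - 6*y^3 + 3*y^2 + 10*y) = (y + 1)^2*(y^3 - 7*y^2 + 10*y) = (y - 5)*(y + 1)^2*(y^2 - 2*y) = (y - 5)*(y - 2)*(y + 1)^2*(y)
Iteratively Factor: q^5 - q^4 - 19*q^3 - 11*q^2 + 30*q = (q + 2)*(q^4 - 3*q^3 - 13*q^2 + 15*q) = (q - 5)*(q + 2)*(q^3 + 2*q^2 - 3*q) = (q - 5)*(q - 1)*(q + 2)*(q^2 + 3*q) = q*(q - 5)*(q - 1)*(q + 2)*(q + 3)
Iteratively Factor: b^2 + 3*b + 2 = (b + 2)*(b + 1)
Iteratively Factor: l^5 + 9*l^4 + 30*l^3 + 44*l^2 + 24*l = (l)*(l^4 + 9*l^3 + 30*l^2 + 44*l + 24) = l*(l + 2)*(l^3 + 7*l^2 + 16*l + 12) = l*(l + 2)^2*(l^2 + 5*l + 6) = l*(l + 2)^2*(l + 3)*(l + 2)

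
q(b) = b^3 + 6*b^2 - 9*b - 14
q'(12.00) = 567.00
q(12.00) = 2470.00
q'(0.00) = -9.00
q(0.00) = -14.00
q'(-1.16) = -18.88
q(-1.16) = 2.95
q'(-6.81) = 48.41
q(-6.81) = 9.73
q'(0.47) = -2.70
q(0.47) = -16.80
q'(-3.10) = -17.37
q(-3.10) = 41.77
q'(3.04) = 55.20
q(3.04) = 42.18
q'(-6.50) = 39.75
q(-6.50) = 23.38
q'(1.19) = 9.53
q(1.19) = -14.53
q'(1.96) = 26.04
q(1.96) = -1.06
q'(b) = 3*b^2 + 12*b - 9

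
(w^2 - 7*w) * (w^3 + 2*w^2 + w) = w^5 - 5*w^4 - 13*w^3 - 7*w^2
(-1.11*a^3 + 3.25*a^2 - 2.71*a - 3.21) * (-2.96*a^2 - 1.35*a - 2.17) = 3.2856*a^5 - 8.1215*a^4 + 6.0428*a^3 + 6.1076*a^2 + 10.2142*a + 6.9657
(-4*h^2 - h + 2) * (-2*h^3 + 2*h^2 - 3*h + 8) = 8*h^5 - 6*h^4 + 6*h^3 - 25*h^2 - 14*h + 16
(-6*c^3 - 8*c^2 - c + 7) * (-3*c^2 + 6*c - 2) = 18*c^5 - 12*c^4 - 33*c^3 - 11*c^2 + 44*c - 14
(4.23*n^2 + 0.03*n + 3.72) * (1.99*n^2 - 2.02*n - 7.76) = 8.4177*n^4 - 8.4849*n^3 - 25.4826*n^2 - 7.7472*n - 28.8672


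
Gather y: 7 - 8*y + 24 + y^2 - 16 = y^2 - 8*y + 15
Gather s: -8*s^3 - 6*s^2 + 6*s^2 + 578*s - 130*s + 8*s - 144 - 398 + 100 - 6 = -8*s^3 + 456*s - 448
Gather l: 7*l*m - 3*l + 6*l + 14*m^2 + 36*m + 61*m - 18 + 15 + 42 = l*(7*m + 3) + 14*m^2 + 97*m + 39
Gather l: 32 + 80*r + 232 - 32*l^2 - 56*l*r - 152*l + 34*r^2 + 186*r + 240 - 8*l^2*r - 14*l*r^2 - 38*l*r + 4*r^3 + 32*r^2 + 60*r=l^2*(-8*r - 32) + l*(-14*r^2 - 94*r - 152) + 4*r^3 + 66*r^2 + 326*r + 504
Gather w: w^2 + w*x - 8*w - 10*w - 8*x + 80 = w^2 + w*(x - 18) - 8*x + 80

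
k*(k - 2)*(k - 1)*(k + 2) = k^4 - k^3 - 4*k^2 + 4*k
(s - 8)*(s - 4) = s^2 - 12*s + 32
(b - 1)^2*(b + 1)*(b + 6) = b^4 + 5*b^3 - 7*b^2 - 5*b + 6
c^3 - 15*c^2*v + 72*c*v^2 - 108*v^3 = (c - 6*v)^2*(c - 3*v)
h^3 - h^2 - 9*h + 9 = (h - 3)*(h - 1)*(h + 3)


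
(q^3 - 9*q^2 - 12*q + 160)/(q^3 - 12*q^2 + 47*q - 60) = (q^2 - 4*q - 32)/(q^2 - 7*q + 12)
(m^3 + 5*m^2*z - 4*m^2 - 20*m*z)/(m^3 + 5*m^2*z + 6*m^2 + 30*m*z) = (m - 4)/(m + 6)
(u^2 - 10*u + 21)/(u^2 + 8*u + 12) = (u^2 - 10*u + 21)/(u^2 + 8*u + 12)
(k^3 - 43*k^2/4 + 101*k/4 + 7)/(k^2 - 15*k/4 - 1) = k - 7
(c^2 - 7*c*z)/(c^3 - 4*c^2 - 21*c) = (-c + 7*z)/(-c^2 + 4*c + 21)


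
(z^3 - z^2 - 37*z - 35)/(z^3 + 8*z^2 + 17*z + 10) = (z - 7)/(z + 2)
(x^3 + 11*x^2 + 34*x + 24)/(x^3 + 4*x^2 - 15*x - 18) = (x + 4)/(x - 3)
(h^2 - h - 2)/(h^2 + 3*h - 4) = (h^2 - h - 2)/(h^2 + 3*h - 4)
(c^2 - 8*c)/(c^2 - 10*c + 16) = c/(c - 2)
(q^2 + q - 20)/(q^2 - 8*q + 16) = (q + 5)/(q - 4)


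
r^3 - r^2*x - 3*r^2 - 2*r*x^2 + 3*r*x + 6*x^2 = (r - 3)*(r - 2*x)*(r + x)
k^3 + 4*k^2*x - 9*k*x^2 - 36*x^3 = (k - 3*x)*(k + 3*x)*(k + 4*x)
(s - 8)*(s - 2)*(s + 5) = s^3 - 5*s^2 - 34*s + 80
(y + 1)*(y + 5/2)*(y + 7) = y^3 + 21*y^2/2 + 27*y + 35/2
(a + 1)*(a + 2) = a^2 + 3*a + 2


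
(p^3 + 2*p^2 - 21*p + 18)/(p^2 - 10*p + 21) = (p^2 + 5*p - 6)/(p - 7)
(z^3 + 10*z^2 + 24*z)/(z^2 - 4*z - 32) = z*(z + 6)/(z - 8)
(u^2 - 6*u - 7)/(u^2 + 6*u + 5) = (u - 7)/(u + 5)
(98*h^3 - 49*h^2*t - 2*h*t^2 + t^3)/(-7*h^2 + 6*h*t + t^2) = (14*h^2 - 9*h*t + t^2)/(-h + t)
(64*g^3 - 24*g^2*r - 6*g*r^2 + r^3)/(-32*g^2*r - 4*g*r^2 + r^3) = (-2*g + r)/r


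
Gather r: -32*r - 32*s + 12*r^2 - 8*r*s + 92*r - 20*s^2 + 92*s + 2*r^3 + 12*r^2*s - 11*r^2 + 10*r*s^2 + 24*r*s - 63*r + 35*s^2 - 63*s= 2*r^3 + r^2*(12*s + 1) + r*(10*s^2 + 16*s - 3) + 15*s^2 - 3*s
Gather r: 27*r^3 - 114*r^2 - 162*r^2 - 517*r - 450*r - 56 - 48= 27*r^3 - 276*r^2 - 967*r - 104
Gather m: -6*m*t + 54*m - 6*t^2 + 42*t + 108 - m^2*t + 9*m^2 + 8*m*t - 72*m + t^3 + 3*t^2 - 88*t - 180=m^2*(9 - t) + m*(2*t - 18) + t^3 - 3*t^2 - 46*t - 72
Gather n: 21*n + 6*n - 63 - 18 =27*n - 81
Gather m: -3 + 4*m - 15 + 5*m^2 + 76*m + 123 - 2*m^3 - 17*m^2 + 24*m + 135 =-2*m^3 - 12*m^2 + 104*m + 240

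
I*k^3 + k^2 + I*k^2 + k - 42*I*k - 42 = (k - 6)*(k + 7)*(I*k + 1)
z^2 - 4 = (z - 2)*(z + 2)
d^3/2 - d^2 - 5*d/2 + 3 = (d/2 + 1)*(d - 3)*(d - 1)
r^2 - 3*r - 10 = (r - 5)*(r + 2)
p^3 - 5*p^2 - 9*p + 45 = (p - 5)*(p - 3)*(p + 3)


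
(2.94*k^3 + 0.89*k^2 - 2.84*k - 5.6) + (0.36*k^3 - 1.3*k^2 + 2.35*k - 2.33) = 3.3*k^3 - 0.41*k^2 - 0.49*k - 7.93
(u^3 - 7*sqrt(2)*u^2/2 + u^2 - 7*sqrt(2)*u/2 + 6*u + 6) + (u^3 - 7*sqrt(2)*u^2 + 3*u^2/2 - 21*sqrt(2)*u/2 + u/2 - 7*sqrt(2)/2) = 2*u^3 - 21*sqrt(2)*u^2/2 + 5*u^2/2 - 14*sqrt(2)*u + 13*u/2 - 7*sqrt(2)/2 + 6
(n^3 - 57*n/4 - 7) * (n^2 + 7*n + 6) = n^5 + 7*n^4 - 33*n^3/4 - 427*n^2/4 - 269*n/2 - 42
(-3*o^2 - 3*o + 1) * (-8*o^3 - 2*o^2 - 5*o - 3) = 24*o^5 + 30*o^4 + 13*o^3 + 22*o^2 + 4*o - 3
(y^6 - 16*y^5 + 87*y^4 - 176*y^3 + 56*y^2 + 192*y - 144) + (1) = y^6 - 16*y^5 + 87*y^4 - 176*y^3 + 56*y^2 + 192*y - 143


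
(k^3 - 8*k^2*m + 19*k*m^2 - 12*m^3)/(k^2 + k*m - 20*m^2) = (k^2 - 4*k*m + 3*m^2)/(k + 5*m)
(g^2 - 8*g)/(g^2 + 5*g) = (g - 8)/(g + 5)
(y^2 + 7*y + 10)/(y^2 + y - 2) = (y + 5)/(y - 1)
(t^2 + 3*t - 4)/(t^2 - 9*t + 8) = (t + 4)/(t - 8)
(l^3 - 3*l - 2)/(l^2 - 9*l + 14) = (l^2 + 2*l + 1)/(l - 7)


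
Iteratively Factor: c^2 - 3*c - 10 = (c + 2)*(c - 5)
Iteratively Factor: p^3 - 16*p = (p + 4)*(p^2 - 4*p) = (p - 4)*(p + 4)*(p)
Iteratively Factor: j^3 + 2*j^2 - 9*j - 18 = (j + 2)*(j^2 - 9) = (j - 3)*(j + 2)*(j + 3)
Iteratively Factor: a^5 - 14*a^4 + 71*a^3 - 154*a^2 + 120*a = (a - 2)*(a^4 - 12*a^3 + 47*a^2 - 60*a) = a*(a - 2)*(a^3 - 12*a^2 + 47*a - 60) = a*(a - 5)*(a - 2)*(a^2 - 7*a + 12) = a*(a - 5)*(a - 4)*(a - 2)*(a - 3)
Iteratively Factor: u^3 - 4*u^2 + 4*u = (u - 2)*(u^2 - 2*u) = (u - 2)^2*(u)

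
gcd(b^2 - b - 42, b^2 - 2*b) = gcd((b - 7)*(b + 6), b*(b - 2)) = 1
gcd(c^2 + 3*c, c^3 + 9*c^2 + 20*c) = c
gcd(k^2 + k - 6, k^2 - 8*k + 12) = k - 2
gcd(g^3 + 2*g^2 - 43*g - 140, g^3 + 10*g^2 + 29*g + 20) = g^2 + 9*g + 20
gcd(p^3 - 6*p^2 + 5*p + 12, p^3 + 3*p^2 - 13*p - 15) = p^2 - 2*p - 3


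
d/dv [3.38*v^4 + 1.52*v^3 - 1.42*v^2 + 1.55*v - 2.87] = 13.52*v^3 + 4.56*v^2 - 2.84*v + 1.55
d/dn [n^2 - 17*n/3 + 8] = 2*n - 17/3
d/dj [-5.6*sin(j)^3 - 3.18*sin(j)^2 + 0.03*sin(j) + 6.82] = (-16.8*sin(j)^2 - 6.36*sin(j) + 0.03)*cos(j)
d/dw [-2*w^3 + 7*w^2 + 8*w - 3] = -6*w^2 + 14*w + 8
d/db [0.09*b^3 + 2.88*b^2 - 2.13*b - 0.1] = 0.27*b^2 + 5.76*b - 2.13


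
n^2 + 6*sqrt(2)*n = n*(n + 6*sqrt(2))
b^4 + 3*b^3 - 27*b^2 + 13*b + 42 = (b - 3)*(b - 2)*(b + 1)*(b + 7)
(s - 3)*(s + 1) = s^2 - 2*s - 3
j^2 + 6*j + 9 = (j + 3)^2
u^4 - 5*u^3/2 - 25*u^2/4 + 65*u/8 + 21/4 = (u - 7/2)*(u - 3/2)*(u + 1/2)*(u + 2)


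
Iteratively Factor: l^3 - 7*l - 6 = (l - 3)*(l^2 + 3*l + 2) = (l - 3)*(l + 2)*(l + 1)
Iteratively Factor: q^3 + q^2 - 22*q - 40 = (q + 4)*(q^2 - 3*q - 10) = (q - 5)*(q + 4)*(q + 2)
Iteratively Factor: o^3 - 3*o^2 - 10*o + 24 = (o - 4)*(o^2 + o - 6) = (o - 4)*(o + 3)*(o - 2)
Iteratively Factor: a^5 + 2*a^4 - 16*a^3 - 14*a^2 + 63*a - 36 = (a - 1)*(a^4 + 3*a^3 - 13*a^2 - 27*a + 36) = (a - 1)*(a + 3)*(a^3 - 13*a + 12) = (a - 3)*(a - 1)*(a + 3)*(a^2 + 3*a - 4) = (a - 3)*(a - 1)*(a + 3)*(a + 4)*(a - 1)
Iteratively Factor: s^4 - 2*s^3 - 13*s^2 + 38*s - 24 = (s - 2)*(s^3 - 13*s + 12) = (s - 3)*(s - 2)*(s^2 + 3*s - 4) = (s - 3)*(s - 2)*(s + 4)*(s - 1)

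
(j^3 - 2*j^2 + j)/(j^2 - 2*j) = (j^2 - 2*j + 1)/(j - 2)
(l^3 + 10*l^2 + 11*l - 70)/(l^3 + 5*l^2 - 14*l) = (l + 5)/l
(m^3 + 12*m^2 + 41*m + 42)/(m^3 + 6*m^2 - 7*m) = (m^2 + 5*m + 6)/(m*(m - 1))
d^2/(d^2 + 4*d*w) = d/(d + 4*w)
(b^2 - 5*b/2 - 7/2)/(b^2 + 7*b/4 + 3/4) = 2*(2*b - 7)/(4*b + 3)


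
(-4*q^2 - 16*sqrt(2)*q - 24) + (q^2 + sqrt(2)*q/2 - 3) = -3*q^2 - 31*sqrt(2)*q/2 - 27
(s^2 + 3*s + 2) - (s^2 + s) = 2*s + 2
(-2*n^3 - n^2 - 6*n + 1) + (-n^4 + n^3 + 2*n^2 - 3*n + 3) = -n^4 - n^3 + n^2 - 9*n + 4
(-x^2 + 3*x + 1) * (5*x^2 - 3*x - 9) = -5*x^4 + 18*x^3 + 5*x^2 - 30*x - 9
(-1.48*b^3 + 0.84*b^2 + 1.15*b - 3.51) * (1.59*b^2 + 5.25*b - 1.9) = -2.3532*b^5 - 6.4344*b^4 + 9.0505*b^3 - 1.1394*b^2 - 20.6125*b + 6.669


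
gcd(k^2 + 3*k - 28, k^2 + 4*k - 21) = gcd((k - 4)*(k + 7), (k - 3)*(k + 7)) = k + 7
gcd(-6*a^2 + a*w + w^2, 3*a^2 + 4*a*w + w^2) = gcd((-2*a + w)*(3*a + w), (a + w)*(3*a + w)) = 3*a + w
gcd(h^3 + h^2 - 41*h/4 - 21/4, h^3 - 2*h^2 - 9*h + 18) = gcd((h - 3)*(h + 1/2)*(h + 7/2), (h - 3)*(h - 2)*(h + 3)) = h - 3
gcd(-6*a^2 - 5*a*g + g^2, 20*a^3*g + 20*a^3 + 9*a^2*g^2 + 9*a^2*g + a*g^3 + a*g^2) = 1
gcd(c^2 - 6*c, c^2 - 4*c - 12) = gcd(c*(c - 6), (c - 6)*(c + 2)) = c - 6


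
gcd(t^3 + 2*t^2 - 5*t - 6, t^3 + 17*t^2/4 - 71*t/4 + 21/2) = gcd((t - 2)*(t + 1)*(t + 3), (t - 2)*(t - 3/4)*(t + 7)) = t - 2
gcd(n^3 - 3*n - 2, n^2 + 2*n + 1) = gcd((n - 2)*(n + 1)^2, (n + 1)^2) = n^2 + 2*n + 1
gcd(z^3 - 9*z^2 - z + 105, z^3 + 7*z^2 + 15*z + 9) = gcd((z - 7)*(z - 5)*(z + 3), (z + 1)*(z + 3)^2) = z + 3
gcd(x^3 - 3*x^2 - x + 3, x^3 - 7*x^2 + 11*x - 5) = x - 1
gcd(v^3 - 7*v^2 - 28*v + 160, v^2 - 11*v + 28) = v - 4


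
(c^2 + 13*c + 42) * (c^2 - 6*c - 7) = c^4 + 7*c^3 - 43*c^2 - 343*c - 294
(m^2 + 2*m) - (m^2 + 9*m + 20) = -7*m - 20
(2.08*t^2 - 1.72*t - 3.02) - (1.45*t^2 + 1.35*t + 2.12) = 0.63*t^2 - 3.07*t - 5.14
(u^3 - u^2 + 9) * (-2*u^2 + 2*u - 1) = -2*u^5 + 4*u^4 - 3*u^3 - 17*u^2 + 18*u - 9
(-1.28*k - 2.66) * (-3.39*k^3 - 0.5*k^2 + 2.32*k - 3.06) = 4.3392*k^4 + 9.6574*k^3 - 1.6396*k^2 - 2.2544*k + 8.1396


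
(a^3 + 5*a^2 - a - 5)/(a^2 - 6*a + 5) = (a^2 + 6*a + 5)/(a - 5)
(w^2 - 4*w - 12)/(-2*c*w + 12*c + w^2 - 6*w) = (w + 2)/(-2*c + w)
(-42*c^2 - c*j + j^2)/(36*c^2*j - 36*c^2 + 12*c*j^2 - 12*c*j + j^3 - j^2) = (-7*c + j)/(6*c*j - 6*c + j^2 - j)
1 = 1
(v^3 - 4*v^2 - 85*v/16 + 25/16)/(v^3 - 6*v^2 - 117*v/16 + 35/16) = (v - 5)/(v - 7)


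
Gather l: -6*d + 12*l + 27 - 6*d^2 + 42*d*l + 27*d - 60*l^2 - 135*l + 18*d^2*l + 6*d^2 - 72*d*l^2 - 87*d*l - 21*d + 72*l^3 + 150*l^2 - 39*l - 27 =72*l^3 + l^2*(90 - 72*d) + l*(18*d^2 - 45*d - 162)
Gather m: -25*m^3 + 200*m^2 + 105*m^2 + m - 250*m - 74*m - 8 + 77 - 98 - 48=-25*m^3 + 305*m^2 - 323*m - 77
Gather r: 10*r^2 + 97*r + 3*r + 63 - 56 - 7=10*r^2 + 100*r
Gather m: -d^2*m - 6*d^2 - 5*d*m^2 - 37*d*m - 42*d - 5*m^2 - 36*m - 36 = -6*d^2 - 42*d + m^2*(-5*d - 5) + m*(-d^2 - 37*d - 36) - 36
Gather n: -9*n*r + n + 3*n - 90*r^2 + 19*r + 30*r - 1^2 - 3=n*(4 - 9*r) - 90*r^2 + 49*r - 4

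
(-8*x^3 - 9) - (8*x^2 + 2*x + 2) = -8*x^3 - 8*x^2 - 2*x - 11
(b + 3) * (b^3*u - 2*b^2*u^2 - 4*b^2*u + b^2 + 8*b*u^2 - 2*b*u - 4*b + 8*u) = b^4*u - 2*b^3*u^2 - b^3*u + b^3 + 2*b^2*u^2 - 14*b^2*u - b^2 + 24*b*u^2 + 2*b*u - 12*b + 24*u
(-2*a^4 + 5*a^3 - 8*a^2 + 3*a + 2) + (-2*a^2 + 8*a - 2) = -2*a^4 + 5*a^3 - 10*a^2 + 11*a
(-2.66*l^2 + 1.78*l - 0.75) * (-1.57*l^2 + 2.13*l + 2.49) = 4.1762*l^4 - 8.4604*l^3 - 1.6545*l^2 + 2.8347*l - 1.8675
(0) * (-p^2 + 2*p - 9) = 0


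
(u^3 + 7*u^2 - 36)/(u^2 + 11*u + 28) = (u^3 + 7*u^2 - 36)/(u^2 + 11*u + 28)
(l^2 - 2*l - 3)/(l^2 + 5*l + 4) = (l - 3)/(l + 4)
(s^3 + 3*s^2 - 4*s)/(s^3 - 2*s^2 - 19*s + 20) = s/(s - 5)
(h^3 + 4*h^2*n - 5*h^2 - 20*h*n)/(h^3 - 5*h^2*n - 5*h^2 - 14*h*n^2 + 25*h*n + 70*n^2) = h*(h + 4*n)/(h^2 - 5*h*n - 14*n^2)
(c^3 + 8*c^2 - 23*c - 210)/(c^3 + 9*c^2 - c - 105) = (c^2 + c - 30)/(c^2 + 2*c - 15)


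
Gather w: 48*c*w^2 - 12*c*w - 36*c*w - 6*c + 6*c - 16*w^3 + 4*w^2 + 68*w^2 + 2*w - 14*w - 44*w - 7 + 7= -16*w^3 + w^2*(48*c + 72) + w*(-48*c - 56)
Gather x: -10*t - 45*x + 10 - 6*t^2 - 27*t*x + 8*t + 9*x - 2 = -6*t^2 - 2*t + x*(-27*t - 36) + 8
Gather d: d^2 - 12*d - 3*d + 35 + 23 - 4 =d^2 - 15*d + 54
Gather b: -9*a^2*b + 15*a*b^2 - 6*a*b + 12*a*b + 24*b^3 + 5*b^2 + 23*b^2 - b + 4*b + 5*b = 24*b^3 + b^2*(15*a + 28) + b*(-9*a^2 + 6*a + 8)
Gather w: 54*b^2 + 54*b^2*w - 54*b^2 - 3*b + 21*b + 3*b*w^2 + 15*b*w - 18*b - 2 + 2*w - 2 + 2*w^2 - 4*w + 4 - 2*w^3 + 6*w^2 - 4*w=-2*w^3 + w^2*(3*b + 8) + w*(54*b^2 + 15*b - 6)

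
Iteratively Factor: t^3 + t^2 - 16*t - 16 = (t + 1)*(t^2 - 16) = (t - 4)*(t + 1)*(t + 4)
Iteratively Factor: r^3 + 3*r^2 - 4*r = (r - 1)*(r^2 + 4*r) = (r - 1)*(r + 4)*(r)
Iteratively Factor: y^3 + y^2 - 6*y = (y - 2)*(y^2 + 3*y) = (y - 2)*(y + 3)*(y)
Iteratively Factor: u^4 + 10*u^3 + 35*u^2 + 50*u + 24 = (u + 4)*(u^3 + 6*u^2 + 11*u + 6) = (u + 2)*(u + 4)*(u^2 + 4*u + 3) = (u + 1)*(u + 2)*(u + 4)*(u + 3)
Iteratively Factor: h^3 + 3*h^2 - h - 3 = (h + 3)*(h^2 - 1) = (h - 1)*(h + 3)*(h + 1)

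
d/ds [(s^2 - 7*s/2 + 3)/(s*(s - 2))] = 3/(2*s^2)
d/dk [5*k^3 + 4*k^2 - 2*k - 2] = 15*k^2 + 8*k - 2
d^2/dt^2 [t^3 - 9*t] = 6*t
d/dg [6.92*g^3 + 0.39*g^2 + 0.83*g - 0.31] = 20.76*g^2 + 0.78*g + 0.83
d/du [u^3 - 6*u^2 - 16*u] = 3*u^2 - 12*u - 16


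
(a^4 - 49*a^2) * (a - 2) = a^5 - 2*a^4 - 49*a^3 + 98*a^2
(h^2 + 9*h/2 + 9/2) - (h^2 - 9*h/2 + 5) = 9*h - 1/2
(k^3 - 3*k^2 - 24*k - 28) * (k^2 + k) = k^5 - 2*k^4 - 27*k^3 - 52*k^2 - 28*k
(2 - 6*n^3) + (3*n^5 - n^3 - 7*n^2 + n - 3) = 3*n^5 - 7*n^3 - 7*n^2 + n - 1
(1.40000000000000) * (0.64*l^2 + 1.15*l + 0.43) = 0.896*l^2 + 1.61*l + 0.602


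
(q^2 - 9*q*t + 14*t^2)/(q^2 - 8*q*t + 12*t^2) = (q - 7*t)/(q - 6*t)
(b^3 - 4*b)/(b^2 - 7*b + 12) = b*(b^2 - 4)/(b^2 - 7*b + 12)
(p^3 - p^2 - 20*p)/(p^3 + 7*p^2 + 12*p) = (p - 5)/(p + 3)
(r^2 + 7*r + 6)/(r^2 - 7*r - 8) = (r + 6)/(r - 8)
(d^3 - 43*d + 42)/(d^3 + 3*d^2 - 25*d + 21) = (d - 6)/(d - 3)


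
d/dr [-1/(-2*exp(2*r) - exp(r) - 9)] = (-4*exp(r) - 1)*exp(r)/(2*exp(2*r) + exp(r) + 9)^2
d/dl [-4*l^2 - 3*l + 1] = -8*l - 3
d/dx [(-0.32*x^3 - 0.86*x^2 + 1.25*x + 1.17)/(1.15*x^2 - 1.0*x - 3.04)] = (-0.368*x^4 + 0.64*x^3 + 2.3409*x^2 + 2.5378*x - 2.63)/(1.3225*x^4 - 2.3*x^3 - 5.992*x^2 + 6.08*x + 9.2416)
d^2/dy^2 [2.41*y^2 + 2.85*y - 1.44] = 4.82000000000000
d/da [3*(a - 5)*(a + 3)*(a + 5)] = 9*a^2 + 18*a - 75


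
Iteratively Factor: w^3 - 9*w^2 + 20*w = (w)*(w^2 - 9*w + 20) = w*(w - 5)*(w - 4)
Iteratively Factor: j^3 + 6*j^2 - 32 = (j + 4)*(j^2 + 2*j - 8) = (j + 4)^2*(j - 2)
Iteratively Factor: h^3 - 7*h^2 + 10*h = (h - 2)*(h^2 - 5*h) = (h - 5)*(h - 2)*(h)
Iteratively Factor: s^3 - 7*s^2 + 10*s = (s - 2)*(s^2 - 5*s) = (s - 5)*(s - 2)*(s)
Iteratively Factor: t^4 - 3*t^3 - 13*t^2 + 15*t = (t - 1)*(t^3 - 2*t^2 - 15*t) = t*(t - 1)*(t^2 - 2*t - 15) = t*(t - 1)*(t + 3)*(t - 5)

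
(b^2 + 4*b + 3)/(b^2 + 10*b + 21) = (b + 1)/(b + 7)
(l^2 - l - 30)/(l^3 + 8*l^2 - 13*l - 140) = (l - 6)/(l^2 + 3*l - 28)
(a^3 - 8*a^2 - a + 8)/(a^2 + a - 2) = (a^2 - 7*a - 8)/(a + 2)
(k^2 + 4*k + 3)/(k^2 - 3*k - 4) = (k + 3)/(k - 4)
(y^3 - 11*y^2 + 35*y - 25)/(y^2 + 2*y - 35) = (y^2 - 6*y + 5)/(y + 7)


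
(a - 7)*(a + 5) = a^2 - 2*a - 35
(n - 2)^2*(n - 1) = n^3 - 5*n^2 + 8*n - 4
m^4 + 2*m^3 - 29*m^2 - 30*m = m*(m - 5)*(m + 1)*(m + 6)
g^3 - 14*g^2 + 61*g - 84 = (g - 7)*(g - 4)*(g - 3)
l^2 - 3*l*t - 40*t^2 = (l - 8*t)*(l + 5*t)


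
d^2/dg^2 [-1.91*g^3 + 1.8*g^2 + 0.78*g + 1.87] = 3.6 - 11.46*g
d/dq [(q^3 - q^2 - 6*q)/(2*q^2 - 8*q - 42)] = (q^4 - 8*q^3 - 53*q^2 + 42*q + 126)/(2*(q^4 - 8*q^3 - 26*q^2 + 168*q + 441))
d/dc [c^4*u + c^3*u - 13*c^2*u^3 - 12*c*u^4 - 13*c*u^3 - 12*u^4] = u*(4*c^3 + 3*c^2 - 26*c*u^2 - 12*u^3 - 13*u^2)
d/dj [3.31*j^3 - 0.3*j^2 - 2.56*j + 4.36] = 9.93*j^2 - 0.6*j - 2.56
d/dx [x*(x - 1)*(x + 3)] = 3*x^2 + 4*x - 3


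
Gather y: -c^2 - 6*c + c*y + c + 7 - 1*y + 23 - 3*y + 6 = -c^2 - 5*c + y*(c - 4) + 36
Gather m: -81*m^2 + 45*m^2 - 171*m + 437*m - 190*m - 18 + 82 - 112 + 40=-36*m^2 + 76*m - 8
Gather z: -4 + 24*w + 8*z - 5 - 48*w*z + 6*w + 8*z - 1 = 30*w + z*(16 - 48*w) - 10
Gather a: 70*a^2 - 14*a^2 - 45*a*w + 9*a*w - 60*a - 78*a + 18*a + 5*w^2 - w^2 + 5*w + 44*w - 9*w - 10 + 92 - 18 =56*a^2 + a*(-36*w - 120) + 4*w^2 + 40*w + 64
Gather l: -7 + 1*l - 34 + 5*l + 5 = 6*l - 36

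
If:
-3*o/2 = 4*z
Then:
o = -8*z/3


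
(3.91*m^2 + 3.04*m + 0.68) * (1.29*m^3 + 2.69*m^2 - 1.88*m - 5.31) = 5.0439*m^5 + 14.4395*m^4 + 1.704*m^3 - 24.6481*m^2 - 17.4208*m - 3.6108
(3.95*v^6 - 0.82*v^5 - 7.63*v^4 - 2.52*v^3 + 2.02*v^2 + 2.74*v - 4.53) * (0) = 0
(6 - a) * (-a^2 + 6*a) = a^3 - 12*a^2 + 36*a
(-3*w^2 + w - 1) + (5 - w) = 4 - 3*w^2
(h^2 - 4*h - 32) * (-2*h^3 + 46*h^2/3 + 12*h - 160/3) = -2*h^5 + 70*h^4/3 + 44*h^3/3 - 592*h^2 - 512*h/3 + 5120/3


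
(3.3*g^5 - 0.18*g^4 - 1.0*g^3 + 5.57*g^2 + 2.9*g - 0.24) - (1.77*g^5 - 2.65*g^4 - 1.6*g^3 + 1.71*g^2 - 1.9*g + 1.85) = 1.53*g^5 + 2.47*g^4 + 0.6*g^3 + 3.86*g^2 + 4.8*g - 2.09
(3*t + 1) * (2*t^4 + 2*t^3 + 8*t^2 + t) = 6*t^5 + 8*t^4 + 26*t^3 + 11*t^2 + t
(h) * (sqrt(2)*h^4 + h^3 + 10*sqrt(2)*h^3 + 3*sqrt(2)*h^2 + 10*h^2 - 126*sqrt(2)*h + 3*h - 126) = sqrt(2)*h^5 + h^4 + 10*sqrt(2)*h^4 + 3*sqrt(2)*h^3 + 10*h^3 - 126*sqrt(2)*h^2 + 3*h^2 - 126*h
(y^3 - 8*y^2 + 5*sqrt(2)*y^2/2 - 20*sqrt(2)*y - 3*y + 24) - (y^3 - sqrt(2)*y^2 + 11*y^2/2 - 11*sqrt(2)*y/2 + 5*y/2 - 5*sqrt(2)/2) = -27*y^2/2 + 7*sqrt(2)*y^2/2 - 29*sqrt(2)*y/2 - 11*y/2 + 5*sqrt(2)/2 + 24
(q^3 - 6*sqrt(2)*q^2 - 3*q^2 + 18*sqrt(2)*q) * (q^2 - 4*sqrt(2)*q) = q^5 - 10*sqrt(2)*q^4 - 3*q^4 + 30*sqrt(2)*q^3 + 48*q^3 - 144*q^2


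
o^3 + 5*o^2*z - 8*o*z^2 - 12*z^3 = (o - 2*z)*(o + z)*(o + 6*z)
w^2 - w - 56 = (w - 8)*(w + 7)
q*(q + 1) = q^2 + q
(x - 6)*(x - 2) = x^2 - 8*x + 12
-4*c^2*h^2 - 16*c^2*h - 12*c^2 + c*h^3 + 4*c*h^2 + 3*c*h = (-4*c + h)*(h + 3)*(c*h + c)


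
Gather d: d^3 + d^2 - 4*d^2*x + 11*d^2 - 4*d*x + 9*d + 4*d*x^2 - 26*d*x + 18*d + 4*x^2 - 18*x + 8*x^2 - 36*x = d^3 + d^2*(12 - 4*x) + d*(4*x^2 - 30*x + 27) + 12*x^2 - 54*x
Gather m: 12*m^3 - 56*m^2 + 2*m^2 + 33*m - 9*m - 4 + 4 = 12*m^3 - 54*m^2 + 24*m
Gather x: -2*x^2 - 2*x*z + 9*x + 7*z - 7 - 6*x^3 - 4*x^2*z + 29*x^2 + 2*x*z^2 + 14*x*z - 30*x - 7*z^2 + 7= -6*x^3 + x^2*(27 - 4*z) + x*(2*z^2 + 12*z - 21) - 7*z^2 + 7*z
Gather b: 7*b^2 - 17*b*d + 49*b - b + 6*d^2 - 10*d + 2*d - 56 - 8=7*b^2 + b*(48 - 17*d) + 6*d^2 - 8*d - 64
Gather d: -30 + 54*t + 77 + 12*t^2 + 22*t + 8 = 12*t^2 + 76*t + 55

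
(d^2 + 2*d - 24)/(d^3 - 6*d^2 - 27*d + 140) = (d + 6)/(d^2 - 2*d - 35)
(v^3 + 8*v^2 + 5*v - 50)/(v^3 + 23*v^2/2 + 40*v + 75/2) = 2*(v - 2)/(2*v + 3)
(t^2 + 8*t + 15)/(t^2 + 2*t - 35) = (t^2 + 8*t + 15)/(t^2 + 2*t - 35)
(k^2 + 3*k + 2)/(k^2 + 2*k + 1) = (k + 2)/(k + 1)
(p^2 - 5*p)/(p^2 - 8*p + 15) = p/(p - 3)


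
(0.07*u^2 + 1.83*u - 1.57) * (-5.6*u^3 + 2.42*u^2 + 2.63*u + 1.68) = -0.392*u^5 - 10.0786*u^4 + 13.4047*u^3 + 1.1311*u^2 - 1.0547*u - 2.6376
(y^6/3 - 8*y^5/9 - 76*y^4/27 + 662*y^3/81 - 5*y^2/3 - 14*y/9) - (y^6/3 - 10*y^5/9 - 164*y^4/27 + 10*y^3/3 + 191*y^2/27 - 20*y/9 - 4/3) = 2*y^5/9 + 88*y^4/27 + 392*y^3/81 - 236*y^2/27 + 2*y/3 + 4/3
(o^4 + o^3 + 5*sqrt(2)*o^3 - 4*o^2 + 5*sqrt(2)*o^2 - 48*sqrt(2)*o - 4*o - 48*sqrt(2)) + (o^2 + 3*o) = o^4 + o^3 + 5*sqrt(2)*o^3 - 3*o^2 + 5*sqrt(2)*o^2 - 48*sqrt(2)*o - o - 48*sqrt(2)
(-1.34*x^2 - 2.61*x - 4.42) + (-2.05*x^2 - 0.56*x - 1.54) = -3.39*x^2 - 3.17*x - 5.96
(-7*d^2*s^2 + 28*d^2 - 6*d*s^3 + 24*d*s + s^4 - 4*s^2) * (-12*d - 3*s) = 84*d^3*s^2 - 336*d^3 + 93*d^2*s^3 - 372*d^2*s + 6*d*s^4 - 24*d*s^2 - 3*s^5 + 12*s^3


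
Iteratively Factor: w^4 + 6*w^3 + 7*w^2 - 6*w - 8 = (w + 2)*(w^3 + 4*w^2 - w - 4) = (w - 1)*(w + 2)*(w^2 + 5*w + 4) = (w - 1)*(w + 1)*(w + 2)*(w + 4)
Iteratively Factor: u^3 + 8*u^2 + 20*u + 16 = (u + 2)*(u^2 + 6*u + 8) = (u + 2)^2*(u + 4)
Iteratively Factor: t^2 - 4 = (t - 2)*(t + 2)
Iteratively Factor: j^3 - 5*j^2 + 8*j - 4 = (j - 1)*(j^2 - 4*j + 4) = (j - 2)*(j - 1)*(j - 2)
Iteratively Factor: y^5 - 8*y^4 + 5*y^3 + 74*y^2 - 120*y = (y - 5)*(y^4 - 3*y^3 - 10*y^2 + 24*y) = y*(y - 5)*(y^3 - 3*y^2 - 10*y + 24) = y*(y - 5)*(y + 3)*(y^2 - 6*y + 8) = y*(y - 5)*(y - 2)*(y + 3)*(y - 4)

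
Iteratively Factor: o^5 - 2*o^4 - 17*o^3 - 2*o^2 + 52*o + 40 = (o + 1)*(o^4 - 3*o^3 - 14*o^2 + 12*o + 40) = (o - 5)*(o + 1)*(o^3 + 2*o^2 - 4*o - 8) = (o - 5)*(o - 2)*(o + 1)*(o^2 + 4*o + 4) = (o - 5)*(o - 2)*(o + 1)*(o + 2)*(o + 2)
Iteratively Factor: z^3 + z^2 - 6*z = (z + 3)*(z^2 - 2*z) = z*(z + 3)*(z - 2)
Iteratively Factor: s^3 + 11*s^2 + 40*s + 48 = (s + 4)*(s^2 + 7*s + 12) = (s + 4)^2*(s + 3)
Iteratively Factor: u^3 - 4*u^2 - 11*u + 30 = (u + 3)*(u^2 - 7*u + 10) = (u - 2)*(u + 3)*(u - 5)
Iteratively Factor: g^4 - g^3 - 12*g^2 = (g)*(g^3 - g^2 - 12*g) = g*(g - 4)*(g^2 + 3*g) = g^2*(g - 4)*(g + 3)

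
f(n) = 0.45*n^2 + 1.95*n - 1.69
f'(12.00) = 12.75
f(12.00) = 86.51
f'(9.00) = 10.05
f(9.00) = 52.31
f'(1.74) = 3.52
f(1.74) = 3.07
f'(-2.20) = -0.03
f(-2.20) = -3.80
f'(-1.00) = 1.05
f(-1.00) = -3.19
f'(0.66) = 2.54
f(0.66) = -0.21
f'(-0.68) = 1.34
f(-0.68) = -2.81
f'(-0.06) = 1.90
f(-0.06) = -1.81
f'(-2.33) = -0.15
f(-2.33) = -3.79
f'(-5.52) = -3.02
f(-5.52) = 1.26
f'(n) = 0.9*n + 1.95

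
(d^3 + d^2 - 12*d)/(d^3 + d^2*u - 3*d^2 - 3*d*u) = (d + 4)/(d + u)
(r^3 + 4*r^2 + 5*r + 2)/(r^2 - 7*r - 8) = (r^2 + 3*r + 2)/(r - 8)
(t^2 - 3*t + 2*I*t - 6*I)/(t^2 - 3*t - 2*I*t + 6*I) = (t + 2*I)/(t - 2*I)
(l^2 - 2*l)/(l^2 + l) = (l - 2)/(l + 1)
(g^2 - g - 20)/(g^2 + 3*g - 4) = (g - 5)/(g - 1)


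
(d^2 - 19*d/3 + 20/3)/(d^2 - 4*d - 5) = (d - 4/3)/(d + 1)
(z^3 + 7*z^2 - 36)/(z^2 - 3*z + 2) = (z^2 + 9*z + 18)/(z - 1)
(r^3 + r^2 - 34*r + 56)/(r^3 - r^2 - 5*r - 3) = (-r^3 - r^2 + 34*r - 56)/(-r^3 + r^2 + 5*r + 3)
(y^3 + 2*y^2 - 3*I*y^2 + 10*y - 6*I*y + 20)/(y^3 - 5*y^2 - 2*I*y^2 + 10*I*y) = (y^3 + y^2*(2 - 3*I) + 2*y*(5 - 3*I) + 20)/(y*(y^2 - y*(5 + 2*I) + 10*I))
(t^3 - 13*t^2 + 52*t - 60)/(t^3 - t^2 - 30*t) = (t^2 - 7*t + 10)/(t*(t + 5))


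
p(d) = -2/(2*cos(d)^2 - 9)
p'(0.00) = 0.00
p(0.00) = 0.29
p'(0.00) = 0.00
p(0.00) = 0.29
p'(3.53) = -0.05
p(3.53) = 0.27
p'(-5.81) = -0.06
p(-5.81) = 0.27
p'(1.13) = -0.04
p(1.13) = 0.23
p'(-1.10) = 0.04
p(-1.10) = 0.23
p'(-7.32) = 0.05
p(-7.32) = 0.24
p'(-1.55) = 0.00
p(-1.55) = 0.22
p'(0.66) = -0.06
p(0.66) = 0.26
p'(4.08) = -0.06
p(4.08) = 0.24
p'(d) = -8*sin(d)*cos(d)/(2*cos(d)^2 - 9)^2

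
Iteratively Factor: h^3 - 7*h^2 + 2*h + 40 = (h - 5)*(h^2 - 2*h - 8) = (h - 5)*(h + 2)*(h - 4)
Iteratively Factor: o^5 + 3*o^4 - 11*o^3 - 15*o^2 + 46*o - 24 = (o + 3)*(o^4 - 11*o^2 + 18*o - 8) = (o - 2)*(o + 3)*(o^3 + 2*o^2 - 7*o + 4) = (o - 2)*(o - 1)*(o + 3)*(o^2 + 3*o - 4) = (o - 2)*(o - 1)*(o + 3)*(o + 4)*(o - 1)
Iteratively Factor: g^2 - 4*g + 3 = (g - 3)*(g - 1)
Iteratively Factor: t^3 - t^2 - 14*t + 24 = (t - 2)*(t^2 + t - 12) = (t - 3)*(t - 2)*(t + 4)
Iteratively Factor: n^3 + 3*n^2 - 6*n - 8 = (n + 1)*(n^2 + 2*n - 8) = (n + 1)*(n + 4)*(n - 2)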